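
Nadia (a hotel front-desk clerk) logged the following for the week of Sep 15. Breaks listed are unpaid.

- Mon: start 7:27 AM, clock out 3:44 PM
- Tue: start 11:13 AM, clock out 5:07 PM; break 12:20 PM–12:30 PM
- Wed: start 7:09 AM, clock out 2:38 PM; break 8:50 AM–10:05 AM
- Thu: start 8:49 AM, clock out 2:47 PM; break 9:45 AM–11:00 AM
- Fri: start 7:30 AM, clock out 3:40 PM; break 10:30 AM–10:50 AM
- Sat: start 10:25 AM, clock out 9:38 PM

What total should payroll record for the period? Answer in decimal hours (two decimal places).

Mon: 7:27 AM–3:44 PM = 8 h 17 min
Tue: 11:13 AM–5:07 PM = 5 h 54 min; less 10 min break → 5 h 44 min
Wed: 7:09 AM–2:38 PM = 7 h 29 min; less 75 min break → 6 h 14 min
Thu: 8:49 AM–2:47 PM = 5 h 58 min; less 75 min break → 4 h 43 min
Fri: 7:30 AM–3:40 PM = 8 h 10 min; less 20 min break → 7 h 50 min
Sat: 10:25 AM–9:38 PM = 11 h 13 min
Total: 8 h 17 min + 5 h 44 min + 6 h 14 min + 4 h 43 min + 7 h 50 min + 11 h 13 min = 44 h 1 min.

44.02 hours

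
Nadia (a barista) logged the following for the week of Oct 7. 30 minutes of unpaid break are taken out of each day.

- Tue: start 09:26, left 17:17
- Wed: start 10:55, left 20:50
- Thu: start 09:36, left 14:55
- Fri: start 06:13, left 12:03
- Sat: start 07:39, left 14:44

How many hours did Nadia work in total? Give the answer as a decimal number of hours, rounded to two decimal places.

33.50 hours

Tue: 09:26–17:17 = 7 h 51 min; less 30 min break → 7 h 21 min
Wed: 10:55–20:50 = 9 h 55 min; less 30 min break → 9 h 25 min
Thu: 09:36–14:55 = 5 h 19 min; less 30 min break → 4 h 49 min
Fri: 06:13–12:03 = 5 h 50 min; less 30 min break → 5 h 20 min
Sat: 07:39–14:44 = 7 h 5 min; less 30 min break → 6 h 35 min
Total: 7 h 21 min + 9 h 25 min + 4 h 49 min + 5 h 20 min + 6 h 35 min = 33 h 30 min.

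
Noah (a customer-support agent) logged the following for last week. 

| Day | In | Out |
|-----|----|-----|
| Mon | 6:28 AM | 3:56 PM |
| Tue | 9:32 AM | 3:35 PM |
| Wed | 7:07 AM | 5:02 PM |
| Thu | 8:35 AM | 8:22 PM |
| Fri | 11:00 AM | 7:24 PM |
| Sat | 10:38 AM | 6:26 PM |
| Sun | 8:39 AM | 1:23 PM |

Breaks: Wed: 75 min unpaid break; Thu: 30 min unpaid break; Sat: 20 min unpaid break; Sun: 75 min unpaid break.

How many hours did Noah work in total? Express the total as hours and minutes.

54 h 49 min

Mon: 6:28 AM–3:56 PM = 9 h 28 min
Tue: 9:32 AM–3:35 PM = 6 h 3 min
Wed: 7:07 AM–5:02 PM = 9 h 55 min; less 75 min break → 8 h 40 min
Thu: 8:35 AM–8:22 PM = 11 h 47 min; less 30 min break → 11 h 17 min
Fri: 11:00 AM–7:24 PM = 8 h 24 min
Sat: 10:38 AM–6:26 PM = 7 h 48 min; less 20 min break → 7 h 28 min
Sun: 8:39 AM–1:23 PM = 4 h 44 min; less 75 min break → 3 h 29 min
Total: 9 h 28 min + 6 h 3 min + 8 h 40 min + 11 h 17 min + 8 h 24 min + 7 h 28 min + 3 h 29 min = 54 h 49 min.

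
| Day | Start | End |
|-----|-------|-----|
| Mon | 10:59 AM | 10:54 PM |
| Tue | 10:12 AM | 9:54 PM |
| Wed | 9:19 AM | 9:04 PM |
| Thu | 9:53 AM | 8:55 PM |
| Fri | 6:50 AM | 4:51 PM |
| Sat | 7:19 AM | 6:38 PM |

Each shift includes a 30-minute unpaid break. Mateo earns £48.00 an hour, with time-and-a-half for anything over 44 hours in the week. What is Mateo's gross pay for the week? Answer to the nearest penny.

£3604.80

Mon: 10:59 AM–10:54 PM = 11 h 55 min; less 30 min break → 11 h 25 min
Tue: 10:12 AM–9:54 PM = 11 h 42 min; less 30 min break → 11 h 12 min
Wed: 9:19 AM–9:04 PM = 11 h 45 min; less 30 min break → 11 h 15 min
Thu: 9:53 AM–8:55 PM = 11 h 2 min; less 30 min break → 10 h 32 min
Fri: 6:50 AM–4:51 PM = 10 h 1 min; less 30 min break → 9 h 31 min
Sat: 7:19 AM–6:38 PM = 11 h 19 min; less 30 min break → 10 h 49 min
Total worked: 64 h 44 min = 3884 min.
Regular 44 h 0 min = 2640 min at £48.00/h; overtime 20 h 44 min = 1244 min at £72.00/h.
Pay = (2640 × £48.00 + 1244 × £72.00) ÷ 60 = £3604.80.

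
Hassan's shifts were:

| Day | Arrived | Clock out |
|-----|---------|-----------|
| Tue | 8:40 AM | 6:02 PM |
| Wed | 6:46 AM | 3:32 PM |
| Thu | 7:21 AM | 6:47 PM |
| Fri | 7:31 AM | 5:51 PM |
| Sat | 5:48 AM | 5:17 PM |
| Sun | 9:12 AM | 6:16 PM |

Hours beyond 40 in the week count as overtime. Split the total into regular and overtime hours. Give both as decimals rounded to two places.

Tue: 8:40 AM–6:02 PM = 9 h 22 min
Wed: 6:46 AM–3:32 PM = 8 h 46 min
Thu: 7:21 AM–6:47 PM = 11 h 26 min
Fri: 7:31 AM–5:51 PM = 10 h 20 min
Sat: 5:48 AM–5:17 PM = 11 h 29 min
Sun: 9:12 AM–6:16 PM = 9 h 4 min
Total worked: 60 h 27 min = 60.45 h.
Threshold 40 h → overtime 20 h 27 min, regular 40 h 0 min.

Regular 40.00 hours, overtime 20.45 hours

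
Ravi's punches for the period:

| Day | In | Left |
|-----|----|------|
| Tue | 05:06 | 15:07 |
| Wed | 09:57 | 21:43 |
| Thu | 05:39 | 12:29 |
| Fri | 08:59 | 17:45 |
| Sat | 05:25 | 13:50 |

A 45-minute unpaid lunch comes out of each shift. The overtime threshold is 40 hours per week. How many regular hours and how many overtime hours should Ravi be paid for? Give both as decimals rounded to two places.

Tue: 05:06–15:07 = 10 h 1 min; less 45 min break → 9 h 16 min
Wed: 09:57–21:43 = 11 h 46 min; less 45 min break → 11 h 1 min
Thu: 05:39–12:29 = 6 h 50 min; less 45 min break → 6 h 5 min
Fri: 08:59–17:45 = 8 h 46 min; less 45 min break → 8 h 1 min
Sat: 05:25–13:50 = 8 h 25 min; less 45 min break → 7 h 40 min
Total worked: 42 h 3 min = 42.05 h.
Threshold 40 h → overtime 2 h 3 min, regular 40 h 0 min.

Regular 40.00 hours, overtime 2.05 hours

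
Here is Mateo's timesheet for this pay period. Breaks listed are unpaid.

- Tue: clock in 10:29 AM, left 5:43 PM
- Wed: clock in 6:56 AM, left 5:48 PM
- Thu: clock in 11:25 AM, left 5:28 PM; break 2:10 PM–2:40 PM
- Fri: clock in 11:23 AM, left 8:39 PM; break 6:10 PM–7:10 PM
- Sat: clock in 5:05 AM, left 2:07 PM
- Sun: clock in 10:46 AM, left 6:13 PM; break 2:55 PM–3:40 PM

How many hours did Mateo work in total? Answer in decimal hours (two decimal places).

Tue: 10:29 AM–5:43 PM = 7 h 14 min
Wed: 6:56 AM–5:48 PM = 10 h 52 min
Thu: 11:25 AM–5:28 PM = 6 h 3 min; less 30 min break → 5 h 33 min
Fri: 11:23 AM–8:39 PM = 9 h 16 min; less 60 min break → 8 h 16 min
Sat: 5:05 AM–2:07 PM = 9 h 2 min
Sun: 10:46 AM–6:13 PM = 7 h 27 min; less 45 min break → 6 h 42 min
Total: 7 h 14 min + 10 h 52 min + 5 h 33 min + 8 h 16 min + 9 h 2 min + 6 h 42 min = 47 h 39 min.

47.65 hours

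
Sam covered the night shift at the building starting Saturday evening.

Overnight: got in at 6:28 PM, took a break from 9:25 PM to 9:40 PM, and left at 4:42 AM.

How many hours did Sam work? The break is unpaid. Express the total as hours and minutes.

9 h 59 min

Overnight: 6:28 PM → midnight = 5 h 32 min; midnight → 4:42 AM = 4 h 42 min; span 10 h 14 min; less 15 min break → 9 h 59 min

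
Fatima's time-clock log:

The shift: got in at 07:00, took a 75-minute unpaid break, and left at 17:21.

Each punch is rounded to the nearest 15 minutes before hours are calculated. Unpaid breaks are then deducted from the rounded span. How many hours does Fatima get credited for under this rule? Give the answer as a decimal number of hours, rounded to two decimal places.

9.00 hours

The shift: in 07:00→07:00, out 17:21→17:15; 10 h 15 min − 75 min = 9 h 0 min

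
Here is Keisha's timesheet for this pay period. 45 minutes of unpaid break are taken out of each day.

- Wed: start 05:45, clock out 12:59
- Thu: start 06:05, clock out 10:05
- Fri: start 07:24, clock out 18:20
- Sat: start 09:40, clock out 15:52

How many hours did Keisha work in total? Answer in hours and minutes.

25 h 22 min

Wed: 05:45–12:59 = 7 h 14 min; less 45 min break → 6 h 29 min
Thu: 06:05–10:05 = 4 h 0 min; less 45 min break → 3 h 15 min
Fri: 07:24–18:20 = 10 h 56 min; less 45 min break → 10 h 11 min
Sat: 09:40–15:52 = 6 h 12 min; less 45 min break → 5 h 27 min
Total: 6 h 29 min + 3 h 15 min + 10 h 11 min + 5 h 27 min = 25 h 22 min.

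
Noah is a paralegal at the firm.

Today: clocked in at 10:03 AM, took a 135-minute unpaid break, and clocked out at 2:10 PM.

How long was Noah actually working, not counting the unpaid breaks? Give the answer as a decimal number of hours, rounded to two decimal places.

Today: 10:03 AM–2:10 PM = 4 h 7 min; less 135 min break → 1 h 52 min

1.87 hours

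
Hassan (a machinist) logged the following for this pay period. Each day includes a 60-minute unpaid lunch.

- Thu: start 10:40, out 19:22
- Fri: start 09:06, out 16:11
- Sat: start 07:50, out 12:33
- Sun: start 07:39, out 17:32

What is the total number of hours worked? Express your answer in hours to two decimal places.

26.38 hours

Thu: 10:40–19:22 = 8 h 42 min; less 60 min break → 7 h 42 min
Fri: 09:06–16:11 = 7 h 5 min; less 60 min break → 6 h 5 min
Sat: 07:50–12:33 = 4 h 43 min; less 60 min break → 3 h 43 min
Sun: 07:39–17:32 = 9 h 53 min; less 60 min break → 8 h 53 min
Total: 7 h 42 min + 6 h 5 min + 3 h 43 min + 8 h 53 min = 26 h 23 min.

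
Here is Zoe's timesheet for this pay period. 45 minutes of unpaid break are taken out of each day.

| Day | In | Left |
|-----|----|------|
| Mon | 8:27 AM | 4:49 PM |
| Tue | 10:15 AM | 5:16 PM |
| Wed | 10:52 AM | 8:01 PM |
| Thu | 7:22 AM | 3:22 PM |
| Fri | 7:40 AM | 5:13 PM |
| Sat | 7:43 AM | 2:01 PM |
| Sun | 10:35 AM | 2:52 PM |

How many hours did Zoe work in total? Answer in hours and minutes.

47 h 25 min

Mon: 8:27 AM–4:49 PM = 8 h 22 min; less 45 min break → 7 h 37 min
Tue: 10:15 AM–5:16 PM = 7 h 1 min; less 45 min break → 6 h 16 min
Wed: 10:52 AM–8:01 PM = 9 h 9 min; less 45 min break → 8 h 24 min
Thu: 7:22 AM–3:22 PM = 8 h 0 min; less 45 min break → 7 h 15 min
Fri: 7:40 AM–5:13 PM = 9 h 33 min; less 45 min break → 8 h 48 min
Sat: 7:43 AM–2:01 PM = 6 h 18 min; less 45 min break → 5 h 33 min
Sun: 10:35 AM–2:52 PM = 4 h 17 min; less 45 min break → 3 h 32 min
Total: 7 h 37 min + 6 h 16 min + 8 h 24 min + 7 h 15 min + 8 h 48 min + 5 h 33 min + 3 h 32 min = 47 h 25 min.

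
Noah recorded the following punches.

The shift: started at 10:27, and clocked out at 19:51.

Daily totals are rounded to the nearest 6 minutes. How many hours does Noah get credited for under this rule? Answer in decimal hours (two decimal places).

9.40 hours

The shift: 10:27–19:51 = 9 h 24 min → rounds to 9 h 24 min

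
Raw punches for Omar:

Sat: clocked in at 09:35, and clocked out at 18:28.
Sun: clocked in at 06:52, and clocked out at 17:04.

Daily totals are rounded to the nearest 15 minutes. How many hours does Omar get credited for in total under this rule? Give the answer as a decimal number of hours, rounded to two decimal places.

19.25 hours

Sat: 09:35–18:28 = 8 h 53 min → rounds to 9 h 0 min
Sun: 06:52–17:04 = 10 h 12 min → rounds to 10 h 15 min
Total credited: 19 h 15 min.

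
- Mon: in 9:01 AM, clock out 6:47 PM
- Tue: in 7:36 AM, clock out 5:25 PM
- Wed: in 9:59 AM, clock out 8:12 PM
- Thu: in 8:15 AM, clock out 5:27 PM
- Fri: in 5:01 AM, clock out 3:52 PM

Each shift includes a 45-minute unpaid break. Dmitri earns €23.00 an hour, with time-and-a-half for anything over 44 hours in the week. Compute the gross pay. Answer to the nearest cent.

€1084.45

Mon: 9:01 AM–6:47 PM = 9 h 46 min; less 45 min break → 9 h 1 min
Tue: 7:36 AM–5:25 PM = 9 h 49 min; less 45 min break → 9 h 4 min
Wed: 9:59 AM–8:12 PM = 10 h 13 min; less 45 min break → 9 h 28 min
Thu: 8:15 AM–5:27 PM = 9 h 12 min; less 45 min break → 8 h 27 min
Fri: 5:01 AM–3:52 PM = 10 h 51 min; less 45 min break → 10 h 6 min
Total worked: 46 h 6 min = 2766 min.
Regular 44 h 0 min = 2640 min at €23.00/h; overtime 2 h 6 min = 126 min at €34.50/h.
Pay = (2640 × €23.00 + 126 × €34.50) ÷ 60 = €1084.45.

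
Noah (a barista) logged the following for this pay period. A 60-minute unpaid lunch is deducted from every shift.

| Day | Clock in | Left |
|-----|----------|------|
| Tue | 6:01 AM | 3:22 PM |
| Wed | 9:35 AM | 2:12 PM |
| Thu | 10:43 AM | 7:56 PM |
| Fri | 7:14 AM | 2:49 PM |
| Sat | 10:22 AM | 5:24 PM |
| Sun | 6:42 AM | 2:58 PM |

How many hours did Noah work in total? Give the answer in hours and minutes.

Tue: 6:01 AM–3:22 PM = 9 h 21 min; less 60 min break → 8 h 21 min
Wed: 9:35 AM–2:12 PM = 4 h 37 min; less 60 min break → 3 h 37 min
Thu: 10:43 AM–7:56 PM = 9 h 13 min; less 60 min break → 8 h 13 min
Fri: 7:14 AM–2:49 PM = 7 h 35 min; less 60 min break → 6 h 35 min
Sat: 10:22 AM–5:24 PM = 7 h 2 min; less 60 min break → 6 h 2 min
Sun: 6:42 AM–2:58 PM = 8 h 16 min; less 60 min break → 7 h 16 min
Total: 8 h 21 min + 3 h 37 min + 8 h 13 min + 6 h 35 min + 6 h 2 min + 7 h 16 min = 40 h 4 min.

40 h 4 min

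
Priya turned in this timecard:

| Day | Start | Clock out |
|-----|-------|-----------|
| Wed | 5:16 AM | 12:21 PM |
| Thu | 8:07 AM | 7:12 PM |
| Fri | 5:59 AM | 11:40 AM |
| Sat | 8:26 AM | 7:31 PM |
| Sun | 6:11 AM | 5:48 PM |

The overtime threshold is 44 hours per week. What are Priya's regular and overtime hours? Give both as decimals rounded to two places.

Regular 44.00 hours, overtime 2.55 hours

Wed: 5:16 AM–12:21 PM = 7 h 5 min
Thu: 8:07 AM–7:12 PM = 11 h 5 min
Fri: 5:59 AM–11:40 AM = 5 h 41 min
Sat: 8:26 AM–7:31 PM = 11 h 5 min
Sun: 6:11 AM–5:48 PM = 11 h 37 min
Total worked: 46 h 33 min = 46.55 h.
Threshold 44 h → overtime 2 h 33 min, regular 44 h 0 min.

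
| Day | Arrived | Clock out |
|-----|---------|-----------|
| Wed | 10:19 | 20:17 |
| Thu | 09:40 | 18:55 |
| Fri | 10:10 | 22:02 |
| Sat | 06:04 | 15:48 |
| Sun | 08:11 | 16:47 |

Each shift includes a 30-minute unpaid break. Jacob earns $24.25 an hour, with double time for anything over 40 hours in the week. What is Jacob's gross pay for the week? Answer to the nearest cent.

$1305.46

Wed: 10:19–20:17 = 9 h 58 min; less 30 min break → 9 h 28 min
Thu: 09:40–18:55 = 9 h 15 min; less 30 min break → 8 h 45 min
Fri: 10:10–22:02 = 11 h 52 min; less 30 min break → 11 h 22 min
Sat: 06:04–15:48 = 9 h 44 min; less 30 min break → 9 h 14 min
Sun: 08:11–16:47 = 8 h 36 min; less 30 min break → 8 h 6 min
Total worked: 46 h 55 min = 2815 min.
Regular 40 h 0 min = 2400 min at $24.25/h; overtime 6 h 55 min = 415 min at $48.50/h.
Pay = (2400 × $24.25 + 415 × $48.50) ÷ 60 = $1305.46.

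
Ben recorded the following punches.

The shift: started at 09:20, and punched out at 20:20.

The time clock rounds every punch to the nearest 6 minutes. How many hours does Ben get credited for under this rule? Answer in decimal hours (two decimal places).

11.00 hours

The shift: in 09:20→09:18, out 20:20→20:18; 11 h 0 min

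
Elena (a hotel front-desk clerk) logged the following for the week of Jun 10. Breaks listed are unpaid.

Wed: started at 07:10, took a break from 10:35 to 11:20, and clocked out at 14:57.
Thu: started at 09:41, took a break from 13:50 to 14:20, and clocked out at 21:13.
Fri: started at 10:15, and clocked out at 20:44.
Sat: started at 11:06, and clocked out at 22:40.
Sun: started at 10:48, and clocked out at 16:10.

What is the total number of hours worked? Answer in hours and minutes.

45 h 29 min

Wed: 07:10–14:57 = 7 h 47 min; less 45 min break → 7 h 2 min
Thu: 09:41–21:13 = 11 h 32 min; less 30 min break → 11 h 2 min
Fri: 10:15–20:44 = 10 h 29 min
Sat: 11:06–22:40 = 11 h 34 min
Sun: 10:48–16:10 = 5 h 22 min
Total: 7 h 2 min + 11 h 2 min + 10 h 29 min + 11 h 34 min + 5 h 22 min = 45 h 29 min.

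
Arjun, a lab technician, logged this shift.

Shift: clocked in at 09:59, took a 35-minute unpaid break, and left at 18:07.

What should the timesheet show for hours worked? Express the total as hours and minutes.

7 h 33 min

Shift: 09:59–18:07 = 8 h 8 min; less 35 min break → 7 h 33 min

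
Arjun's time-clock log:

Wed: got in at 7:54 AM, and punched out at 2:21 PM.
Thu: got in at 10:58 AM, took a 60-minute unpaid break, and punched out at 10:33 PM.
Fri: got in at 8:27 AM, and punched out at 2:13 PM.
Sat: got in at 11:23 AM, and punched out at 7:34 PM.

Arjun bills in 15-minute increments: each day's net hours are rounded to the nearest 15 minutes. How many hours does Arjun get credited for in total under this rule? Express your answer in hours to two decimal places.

31.00 hours

Wed: 7:54 AM–2:21 PM = 6 h 27 min → rounds to 6 h 30 min
Thu: 10:58 AM–10:33 PM = 11 h 35 min − 60 min = 10 h 35 min → rounds to 10 h 30 min
Fri: 8:27 AM–2:13 PM = 5 h 46 min → rounds to 5 h 45 min
Sat: 11:23 AM–7:34 PM = 8 h 11 min → rounds to 8 h 15 min
Total credited: 31 h 0 min.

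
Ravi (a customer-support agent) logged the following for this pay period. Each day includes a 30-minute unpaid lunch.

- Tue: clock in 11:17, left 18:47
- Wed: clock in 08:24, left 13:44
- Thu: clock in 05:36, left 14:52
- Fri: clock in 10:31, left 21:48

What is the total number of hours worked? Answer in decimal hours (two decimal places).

31.38 hours

Tue: 11:17–18:47 = 7 h 30 min; less 30 min break → 7 h 0 min
Wed: 08:24–13:44 = 5 h 20 min; less 30 min break → 4 h 50 min
Thu: 05:36–14:52 = 9 h 16 min; less 30 min break → 8 h 46 min
Fri: 10:31–21:48 = 11 h 17 min; less 30 min break → 10 h 47 min
Total: 7 h 0 min + 4 h 50 min + 8 h 46 min + 10 h 47 min = 31 h 23 min.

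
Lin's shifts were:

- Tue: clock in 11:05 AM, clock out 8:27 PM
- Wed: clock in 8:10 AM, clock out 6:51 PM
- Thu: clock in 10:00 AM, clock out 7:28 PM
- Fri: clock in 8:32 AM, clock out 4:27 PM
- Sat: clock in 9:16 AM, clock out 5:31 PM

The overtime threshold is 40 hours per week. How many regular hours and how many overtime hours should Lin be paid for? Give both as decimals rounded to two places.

Regular 40.00 hours, overtime 5.68 hours

Tue: 11:05 AM–8:27 PM = 9 h 22 min
Wed: 8:10 AM–6:51 PM = 10 h 41 min
Thu: 10:00 AM–7:28 PM = 9 h 28 min
Fri: 8:32 AM–4:27 PM = 7 h 55 min
Sat: 9:16 AM–5:31 PM = 8 h 15 min
Total worked: 45 h 41 min = 45.68 h.
Threshold 40 h → overtime 5 h 41 min, regular 40 h 0 min.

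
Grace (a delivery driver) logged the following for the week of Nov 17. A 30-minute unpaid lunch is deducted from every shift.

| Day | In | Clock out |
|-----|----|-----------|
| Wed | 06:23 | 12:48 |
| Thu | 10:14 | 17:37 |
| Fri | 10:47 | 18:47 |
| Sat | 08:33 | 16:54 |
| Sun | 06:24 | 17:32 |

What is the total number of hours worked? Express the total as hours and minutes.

38 h 47 min

Wed: 06:23–12:48 = 6 h 25 min; less 30 min break → 5 h 55 min
Thu: 10:14–17:37 = 7 h 23 min; less 30 min break → 6 h 53 min
Fri: 10:47–18:47 = 8 h 0 min; less 30 min break → 7 h 30 min
Sat: 08:33–16:54 = 8 h 21 min; less 30 min break → 7 h 51 min
Sun: 06:24–17:32 = 11 h 8 min; less 30 min break → 10 h 38 min
Total: 5 h 55 min + 6 h 53 min + 7 h 30 min + 7 h 51 min + 10 h 38 min = 38 h 47 min.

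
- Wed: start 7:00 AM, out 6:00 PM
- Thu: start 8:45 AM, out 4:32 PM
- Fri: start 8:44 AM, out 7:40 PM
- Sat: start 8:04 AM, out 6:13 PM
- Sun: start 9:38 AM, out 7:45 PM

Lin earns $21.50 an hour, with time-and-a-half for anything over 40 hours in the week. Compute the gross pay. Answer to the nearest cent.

Wed: 7:00 AM–6:00 PM = 11 h 0 min
Thu: 8:45 AM–4:32 PM = 7 h 47 min
Fri: 8:44 AM–7:40 PM = 10 h 56 min
Sat: 8:04 AM–6:13 PM = 10 h 9 min
Sun: 9:38 AM–7:45 PM = 10 h 7 min
Total worked: 49 h 59 min = 2999 min.
Regular 40 h 0 min = 2400 min at $21.50/h; overtime 9 h 59 min = 599 min at $32.25/h.
Pay = (2400 × $21.50 + 599 × $32.25) ÷ 60 = $1181.96.

$1181.96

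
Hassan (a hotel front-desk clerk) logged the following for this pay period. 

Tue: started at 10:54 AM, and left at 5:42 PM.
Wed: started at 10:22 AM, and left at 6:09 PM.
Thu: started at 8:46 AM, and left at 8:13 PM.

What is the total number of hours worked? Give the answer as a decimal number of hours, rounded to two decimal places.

Tue: 10:54 AM–5:42 PM = 6 h 48 min
Wed: 10:22 AM–6:09 PM = 7 h 47 min
Thu: 8:46 AM–8:13 PM = 11 h 27 min
Total: 6 h 48 min + 7 h 47 min + 11 h 27 min = 26 h 2 min.

26.03 hours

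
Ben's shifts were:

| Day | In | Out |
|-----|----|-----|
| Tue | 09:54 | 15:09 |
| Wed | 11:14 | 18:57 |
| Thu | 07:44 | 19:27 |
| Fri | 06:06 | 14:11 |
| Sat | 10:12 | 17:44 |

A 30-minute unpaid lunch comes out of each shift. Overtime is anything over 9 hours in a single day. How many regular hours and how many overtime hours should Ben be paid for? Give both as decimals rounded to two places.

Tue: 09:54–15:09 = 5 h 15 min; less 30 min break → 4 h 45 min
Wed: 11:14–18:57 = 7 h 43 min; less 30 min break → 7 h 13 min
Thu: 07:44–19:27 = 11 h 43 min; less 30 min break → 11 h 13 min
Fri: 06:06–14:11 = 8 h 5 min; less 30 min break → 7 h 35 min
Sat: 10:12–17:44 = 7 h 32 min; less 30 min break → 7 h 2 min
Tue reg 4 h 45 min / OT 0 h 0 min; Wed reg 7 h 13 min / OT 0 h 0 min; Thu reg 9 h 0 min / OT 2 h 13 min; Fri reg 7 h 35 min / OT 0 h 0 min; Sat reg 7 h 2 min / OT 0 h 0 min.
Totals: regular 35 h 35 min, overtime 2 h 13 min.

Regular 35.58 hours, overtime 2.22 hours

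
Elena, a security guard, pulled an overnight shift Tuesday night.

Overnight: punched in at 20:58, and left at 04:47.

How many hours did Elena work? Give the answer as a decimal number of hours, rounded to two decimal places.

7.82 hours

Overnight: 20:58 → midnight = 3 h 2 min; midnight → 04:47 = 4 h 47 min; span 7 h 49 min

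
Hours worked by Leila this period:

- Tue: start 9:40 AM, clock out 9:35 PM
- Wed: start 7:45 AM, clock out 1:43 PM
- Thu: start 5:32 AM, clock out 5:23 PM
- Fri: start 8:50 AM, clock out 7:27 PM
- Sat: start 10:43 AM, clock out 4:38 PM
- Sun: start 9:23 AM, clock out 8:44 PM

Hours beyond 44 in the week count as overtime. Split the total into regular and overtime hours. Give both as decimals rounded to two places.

Regular 44.00 hours, overtime 13.62 hours

Tue: 9:40 AM–9:35 PM = 11 h 55 min
Wed: 7:45 AM–1:43 PM = 5 h 58 min
Thu: 5:32 AM–5:23 PM = 11 h 51 min
Fri: 8:50 AM–7:27 PM = 10 h 37 min
Sat: 10:43 AM–4:38 PM = 5 h 55 min
Sun: 9:23 AM–8:44 PM = 11 h 21 min
Total worked: 57 h 37 min = 57.62 h.
Threshold 44 h → overtime 13 h 37 min, regular 44 h 0 min.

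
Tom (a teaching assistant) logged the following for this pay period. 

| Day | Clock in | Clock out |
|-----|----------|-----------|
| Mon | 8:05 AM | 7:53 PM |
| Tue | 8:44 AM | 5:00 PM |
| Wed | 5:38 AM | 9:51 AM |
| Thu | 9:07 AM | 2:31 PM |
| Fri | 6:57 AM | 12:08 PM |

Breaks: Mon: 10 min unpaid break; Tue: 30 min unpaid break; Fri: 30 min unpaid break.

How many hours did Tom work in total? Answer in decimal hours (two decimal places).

33.70 hours

Mon: 8:05 AM–7:53 PM = 11 h 48 min; less 10 min break → 11 h 38 min
Tue: 8:44 AM–5:00 PM = 8 h 16 min; less 30 min break → 7 h 46 min
Wed: 5:38 AM–9:51 AM = 4 h 13 min
Thu: 9:07 AM–2:31 PM = 5 h 24 min
Fri: 6:57 AM–12:08 PM = 5 h 11 min; less 30 min break → 4 h 41 min
Total: 11 h 38 min + 7 h 46 min + 4 h 13 min + 5 h 24 min + 4 h 41 min = 33 h 42 min.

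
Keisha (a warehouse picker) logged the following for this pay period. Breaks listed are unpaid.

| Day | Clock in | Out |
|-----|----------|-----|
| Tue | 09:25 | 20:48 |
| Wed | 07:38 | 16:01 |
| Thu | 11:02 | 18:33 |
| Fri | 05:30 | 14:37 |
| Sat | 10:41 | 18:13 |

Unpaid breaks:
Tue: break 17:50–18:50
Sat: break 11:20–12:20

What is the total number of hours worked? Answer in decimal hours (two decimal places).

Tue: 09:25–20:48 = 11 h 23 min; less 60 min break → 10 h 23 min
Wed: 07:38–16:01 = 8 h 23 min
Thu: 11:02–18:33 = 7 h 31 min
Fri: 05:30–14:37 = 9 h 7 min
Sat: 10:41–18:13 = 7 h 32 min; less 60 min break → 6 h 32 min
Total: 10 h 23 min + 8 h 23 min + 7 h 31 min + 9 h 7 min + 6 h 32 min = 41 h 56 min.

41.93 hours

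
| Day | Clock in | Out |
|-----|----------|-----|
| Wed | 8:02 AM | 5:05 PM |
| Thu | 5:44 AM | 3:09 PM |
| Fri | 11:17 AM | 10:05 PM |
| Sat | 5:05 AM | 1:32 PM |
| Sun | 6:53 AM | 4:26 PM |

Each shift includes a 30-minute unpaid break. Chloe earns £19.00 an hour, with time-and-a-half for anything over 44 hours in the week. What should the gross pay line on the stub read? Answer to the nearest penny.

£857.85

Wed: 8:02 AM–5:05 PM = 9 h 3 min; less 30 min break → 8 h 33 min
Thu: 5:44 AM–3:09 PM = 9 h 25 min; less 30 min break → 8 h 55 min
Fri: 11:17 AM–10:05 PM = 10 h 48 min; less 30 min break → 10 h 18 min
Sat: 5:05 AM–1:32 PM = 8 h 27 min; less 30 min break → 7 h 57 min
Sun: 6:53 AM–4:26 PM = 9 h 33 min; less 30 min break → 9 h 3 min
Total worked: 44 h 46 min = 2686 min.
Regular 44 h 0 min = 2640 min at £19.00/h; overtime 0 h 46 min = 46 min at £28.50/h.
Pay = (2640 × £19.00 + 46 × £28.50) ÷ 60 = £857.85.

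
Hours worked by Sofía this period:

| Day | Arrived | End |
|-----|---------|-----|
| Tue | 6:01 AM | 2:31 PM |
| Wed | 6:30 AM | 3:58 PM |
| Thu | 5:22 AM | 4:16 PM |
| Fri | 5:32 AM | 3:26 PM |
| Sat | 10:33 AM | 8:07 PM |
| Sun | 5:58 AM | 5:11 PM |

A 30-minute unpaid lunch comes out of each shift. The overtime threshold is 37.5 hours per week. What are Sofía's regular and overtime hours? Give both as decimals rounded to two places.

Regular 37.50 hours, overtime 19.05 hours

Tue: 6:01 AM–2:31 PM = 8 h 30 min; less 30 min break → 8 h 0 min
Wed: 6:30 AM–3:58 PM = 9 h 28 min; less 30 min break → 8 h 58 min
Thu: 5:22 AM–4:16 PM = 10 h 54 min; less 30 min break → 10 h 24 min
Fri: 5:32 AM–3:26 PM = 9 h 54 min; less 30 min break → 9 h 24 min
Sat: 10:33 AM–8:07 PM = 9 h 34 min; less 30 min break → 9 h 4 min
Sun: 5:58 AM–5:11 PM = 11 h 13 min; less 30 min break → 10 h 43 min
Total worked: 56 h 33 min = 56.55 h.
Threshold 37.5 h → overtime 19 h 3 min, regular 37 h 30 min.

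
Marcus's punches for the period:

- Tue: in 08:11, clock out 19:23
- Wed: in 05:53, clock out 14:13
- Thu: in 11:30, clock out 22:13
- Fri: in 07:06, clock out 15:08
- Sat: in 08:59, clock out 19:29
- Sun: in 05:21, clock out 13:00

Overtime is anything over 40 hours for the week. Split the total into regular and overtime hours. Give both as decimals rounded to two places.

Regular 40.00 hours, overtime 16.43 hours

Tue: 08:11–19:23 = 11 h 12 min
Wed: 05:53–14:13 = 8 h 20 min
Thu: 11:30–22:13 = 10 h 43 min
Fri: 07:06–15:08 = 8 h 2 min
Sat: 08:59–19:29 = 10 h 30 min
Sun: 05:21–13:00 = 7 h 39 min
Total worked: 56 h 26 min = 56.43 h.
Threshold 40 h → overtime 16 h 26 min, regular 40 h 0 min.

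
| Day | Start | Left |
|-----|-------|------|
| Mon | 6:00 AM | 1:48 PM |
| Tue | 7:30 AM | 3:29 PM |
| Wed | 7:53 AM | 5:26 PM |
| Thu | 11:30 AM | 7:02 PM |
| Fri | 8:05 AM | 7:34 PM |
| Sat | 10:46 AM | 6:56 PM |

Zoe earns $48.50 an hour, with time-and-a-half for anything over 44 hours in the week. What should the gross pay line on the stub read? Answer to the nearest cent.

$2753.59

Mon: 6:00 AM–1:48 PM = 7 h 48 min
Tue: 7:30 AM–3:29 PM = 7 h 59 min
Wed: 7:53 AM–5:26 PM = 9 h 33 min
Thu: 11:30 AM–7:02 PM = 7 h 32 min
Fri: 8:05 AM–7:34 PM = 11 h 29 min
Sat: 10:46 AM–6:56 PM = 8 h 10 min
Total worked: 52 h 31 min = 3151 min.
Regular 44 h 0 min = 2640 min at $48.50/h; overtime 8 h 31 min = 511 min at $72.75/h.
Pay = (2640 × $48.50 + 511 × $72.75) ÷ 60 = $2753.59.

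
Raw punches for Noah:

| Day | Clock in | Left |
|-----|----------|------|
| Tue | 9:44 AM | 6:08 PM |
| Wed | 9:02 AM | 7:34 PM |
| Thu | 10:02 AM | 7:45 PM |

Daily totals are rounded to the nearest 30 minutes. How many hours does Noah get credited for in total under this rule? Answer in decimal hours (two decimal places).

Tue: 9:44 AM–6:08 PM = 8 h 24 min → rounds to 8 h 30 min
Wed: 9:02 AM–7:34 PM = 10 h 32 min → rounds to 10 h 30 min
Thu: 10:02 AM–7:45 PM = 9 h 43 min → rounds to 9 h 30 min
Total credited: 28 h 30 min.

28.50 hours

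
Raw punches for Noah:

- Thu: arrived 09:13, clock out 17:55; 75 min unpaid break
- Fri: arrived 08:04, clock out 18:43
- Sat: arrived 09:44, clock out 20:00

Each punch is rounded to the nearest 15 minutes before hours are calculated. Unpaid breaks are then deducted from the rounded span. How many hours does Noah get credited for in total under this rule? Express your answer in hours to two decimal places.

28.50 hours

Thu: in 09:13→09:15, out 17:55→18:00; 8 h 45 min − 75 min = 7 h 30 min
Fri: in 08:04→08:00, out 18:43→18:45; 10 h 45 min
Sat: in 09:44→09:45, out 20:00→20:00; 10 h 15 min
Total credited: 28 h 30 min.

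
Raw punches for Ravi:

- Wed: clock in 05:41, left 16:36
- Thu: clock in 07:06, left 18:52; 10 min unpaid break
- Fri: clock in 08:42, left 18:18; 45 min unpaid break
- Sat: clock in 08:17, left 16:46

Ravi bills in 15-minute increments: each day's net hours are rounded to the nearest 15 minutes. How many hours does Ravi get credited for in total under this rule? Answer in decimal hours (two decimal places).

Wed: 05:41–16:36 = 10 h 55 min → rounds to 11 h 0 min
Thu: 07:06–18:52 = 11 h 46 min − 10 min = 11 h 36 min → rounds to 11 h 30 min
Fri: 08:42–18:18 = 9 h 36 min − 45 min = 8 h 51 min → rounds to 8 h 45 min
Sat: 08:17–16:46 = 8 h 29 min → rounds to 8 h 30 min
Total credited: 39 h 45 min.

39.75 hours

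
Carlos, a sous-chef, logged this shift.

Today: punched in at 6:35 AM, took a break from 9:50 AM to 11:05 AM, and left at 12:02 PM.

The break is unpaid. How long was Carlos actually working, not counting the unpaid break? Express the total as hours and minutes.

Today: 6:35 AM–12:02 PM = 5 h 27 min; less 75 min break → 4 h 12 min

4 h 12 min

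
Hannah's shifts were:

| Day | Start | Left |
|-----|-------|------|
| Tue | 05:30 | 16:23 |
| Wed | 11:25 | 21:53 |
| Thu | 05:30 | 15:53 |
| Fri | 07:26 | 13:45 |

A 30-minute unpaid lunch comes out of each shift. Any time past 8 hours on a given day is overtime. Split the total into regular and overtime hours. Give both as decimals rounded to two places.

Regular 29.82 hours, overtime 6.23 hours

Tue: 05:30–16:23 = 10 h 53 min; less 30 min break → 10 h 23 min
Wed: 11:25–21:53 = 10 h 28 min; less 30 min break → 9 h 58 min
Thu: 05:30–15:53 = 10 h 23 min; less 30 min break → 9 h 53 min
Fri: 07:26–13:45 = 6 h 19 min; less 30 min break → 5 h 49 min
Tue reg 8 h 0 min / OT 2 h 23 min; Wed reg 8 h 0 min / OT 1 h 58 min; Thu reg 8 h 0 min / OT 1 h 53 min; Fri reg 5 h 49 min / OT 0 h 0 min.
Totals: regular 29 h 49 min, overtime 6 h 14 min.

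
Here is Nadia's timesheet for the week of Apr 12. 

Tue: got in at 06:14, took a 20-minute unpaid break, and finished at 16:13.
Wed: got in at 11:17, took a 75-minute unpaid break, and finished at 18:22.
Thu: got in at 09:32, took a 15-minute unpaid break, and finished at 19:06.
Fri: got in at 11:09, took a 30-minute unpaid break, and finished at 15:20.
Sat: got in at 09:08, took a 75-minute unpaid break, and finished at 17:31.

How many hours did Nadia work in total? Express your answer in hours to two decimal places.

35.62 hours

Tue: 06:14–16:13 = 9 h 59 min; less 20 min break → 9 h 39 min
Wed: 11:17–18:22 = 7 h 5 min; less 75 min break → 5 h 50 min
Thu: 09:32–19:06 = 9 h 34 min; less 15 min break → 9 h 19 min
Fri: 11:09–15:20 = 4 h 11 min; less 30 min break → 3 h 41 min
Sat: 09:08–17:31 = 8 h 23 min; less 75 min break → 7 h 8 min
Total: 9 h 39 min + 5 h 50 min + 9 h 19 min + 3 h 41 min + 7 h 8 min = 35 h 37 min.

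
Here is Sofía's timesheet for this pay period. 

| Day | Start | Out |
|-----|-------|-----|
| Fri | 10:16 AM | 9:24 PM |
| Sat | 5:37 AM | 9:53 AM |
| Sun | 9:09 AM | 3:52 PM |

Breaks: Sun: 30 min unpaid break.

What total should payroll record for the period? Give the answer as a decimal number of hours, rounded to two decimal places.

Fri: 10:16 AM–9:24 PM = 11 h 8 min
Sat: 5:37 AM–9:53 AM = 4 h 16 min
Sun: 9:09 AM–3:52 PM = 6 h 43 min; less 30 min break → 6 h 13 min
Total: 11 h 8 min + 4 h 16 min + 6 h 13 min = 21 h 37 min.

21.62 hours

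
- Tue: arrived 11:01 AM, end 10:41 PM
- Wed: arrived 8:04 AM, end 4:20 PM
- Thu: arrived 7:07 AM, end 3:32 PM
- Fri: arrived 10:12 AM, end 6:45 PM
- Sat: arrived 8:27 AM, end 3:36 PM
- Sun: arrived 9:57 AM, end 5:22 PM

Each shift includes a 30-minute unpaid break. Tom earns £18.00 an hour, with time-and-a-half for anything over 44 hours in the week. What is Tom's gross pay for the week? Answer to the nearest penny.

Tue: 11:01 AM–10:41 PM = 11 h 40 min; less 30 min break → 11 h 10 min
Wed: 8:04 AM–4:20 PM = 8 h 16 min; less 30 min break → 7 h 46 min
Thu: 7:07 AM–3:32 PM = 8 h 25 min; less 30 min break → 7 h 55 min
Fri: 10:12 AM–6:45 PM = 8 h 33 min; less 30 min break → 8 h 3 min
Sat: 8:27 AM–3:36 PM = 7 h 9 min; less 30 min break → 6 h 39 min
Sun: 9:57 AM–5:22 PM = 7 h 25 min; less 30 min break → 6 h 55 min
Total worked: 48 h 28 min = 2908 min.
Regular 44 h 0 min = 2640 min at £18.00/h; overtime 4 h 28 min = 268 min at £27.00/h.
Pay = (2640 × £18.00 + 268 × £27.00) ÷ 60 = £912.60.

£912.60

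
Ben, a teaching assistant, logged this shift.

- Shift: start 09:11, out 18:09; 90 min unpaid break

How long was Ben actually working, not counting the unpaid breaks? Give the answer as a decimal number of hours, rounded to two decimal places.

7.47 hours

Shift: 09:11–18:09 = 8 h 58 min; less 90 min break → 7 h 28 min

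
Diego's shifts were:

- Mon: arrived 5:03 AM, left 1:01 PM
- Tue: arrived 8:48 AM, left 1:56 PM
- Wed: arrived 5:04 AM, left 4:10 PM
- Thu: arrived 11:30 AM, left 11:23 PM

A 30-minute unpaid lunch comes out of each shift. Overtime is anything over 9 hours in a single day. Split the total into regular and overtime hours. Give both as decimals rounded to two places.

Regular 30.10 hours, overtime 3.98 hours

Mon: 5:03 AM–1:01 PM = 7 h 58 min; less 30 min break → 7 h 28 min
Tue: 8:48 AM–1:56 PM = 5 h 8 min; less 30 min break → 4 h 38 min
Wed: 5:04 AM–4:10 PM = 11 h 6 min; less 30 min break → 10 h 36 min
Thu: 11:30 AM–11:23 PM = 11 h 53 min; less 30 min break → 11 h 23 min
Mon reg 7 h 28 min / OT 0 h 0 min; Tue reg 4 h 38 min / OT 0 h 0 min; Wed reg 9 h 0 min / OT 1 h 36 min; Thu reg 9 h 0 min / OT 2 h 23 min.
Totals: regular 30 h 6 min, overtime 3 h 59 min.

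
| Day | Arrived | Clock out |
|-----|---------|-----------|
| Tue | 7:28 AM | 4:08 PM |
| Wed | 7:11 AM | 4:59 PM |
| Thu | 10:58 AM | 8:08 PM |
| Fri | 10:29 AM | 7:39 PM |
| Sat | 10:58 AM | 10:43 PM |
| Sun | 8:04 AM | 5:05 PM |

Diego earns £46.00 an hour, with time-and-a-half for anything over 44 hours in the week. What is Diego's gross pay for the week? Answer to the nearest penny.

£2960.10

Tue: 7:28 AM–4:08 PM = 8 h 40 min
Wed: 7:11 AM–4:59 PM = 9 h 48 min
Thu: 10:58 AM–8:08 PM = 9 h 10 min
Fri: 10:29 AM–7:39 PM = 9 h 10 min
Sat: 10:58 AM–10:43 PM = 11 h 45 min
Sun: 8:04 AM–5:05 PM = 9 h 1 min
Total worked: 57 h 34 min = 3454 min.
Regular 44 h 0 min = 2640 min at £46.00/h; overtime 13 h 34 min = 814 min at £69.00/h.
Pay = (2640 × £46.00 + 814 × £69.00) ÷ 60 = £2960.10.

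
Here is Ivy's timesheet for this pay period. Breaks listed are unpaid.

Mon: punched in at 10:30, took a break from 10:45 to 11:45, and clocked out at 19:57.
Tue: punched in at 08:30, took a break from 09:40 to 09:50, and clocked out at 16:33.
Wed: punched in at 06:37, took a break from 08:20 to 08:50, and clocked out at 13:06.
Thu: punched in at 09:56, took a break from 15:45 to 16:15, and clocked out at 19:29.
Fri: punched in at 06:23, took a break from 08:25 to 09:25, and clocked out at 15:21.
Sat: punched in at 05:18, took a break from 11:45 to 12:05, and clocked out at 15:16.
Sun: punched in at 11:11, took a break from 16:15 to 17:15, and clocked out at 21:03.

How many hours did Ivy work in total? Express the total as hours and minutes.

Mon: 10:30–19:57 = 9 h 27 min; less 60 min break → 8 h 27 min
Tue: 08:30–16:33 = 8 h 3 min; less 10 min break → 7 h 53 min
Wed: 06:37–13:06 = 6 h 29 min; less 30 min break → 5 h 59 min
Thu: 09:56–19:29 = 9 h 33 min; less 30 min break → 9 h 3 min
Fri: 06:23–15:21 = 8 h 58 min; less 60 min break → 7 h 58 min
Sat: 05:18–15:16 = 9 h 58 min; less 20 min break → 9 h 38 min
Sun: 11:11–21:03 = 9 h 52 min; less 60 min break → 8 h 52 min
Total: 8 h 27 min + 7 h 53 min + 5 h 59 min + 9 h 3 min + 7 h 58 min + 9 h 38 min + 8 h 52 min = 57 h 50 min.

57 h 50 min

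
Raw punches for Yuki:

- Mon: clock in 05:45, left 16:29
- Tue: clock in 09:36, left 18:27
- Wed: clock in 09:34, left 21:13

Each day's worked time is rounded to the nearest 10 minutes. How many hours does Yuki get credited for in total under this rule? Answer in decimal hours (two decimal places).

31.17 hours

Mon: 05:45–16:29 = 10 h 44 min → rounds to 10 h 40 min
Tue: 09:36–18:27 = 8 h 51 min → rounds to 8 h 50 min
Wed: 09:34–21:13 = 11 h 39 min → rounds to 11 h 40 min
Total credited: 31 h 10 min.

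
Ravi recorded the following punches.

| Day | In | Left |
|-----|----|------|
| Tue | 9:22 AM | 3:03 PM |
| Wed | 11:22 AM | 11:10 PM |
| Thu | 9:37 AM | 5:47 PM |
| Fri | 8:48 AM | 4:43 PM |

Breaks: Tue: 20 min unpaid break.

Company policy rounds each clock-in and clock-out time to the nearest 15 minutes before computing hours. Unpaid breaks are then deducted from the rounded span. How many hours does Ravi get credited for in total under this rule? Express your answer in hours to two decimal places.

Tue: in 9:22 AM→9:15 AM, out 3:03 PM→3:00 PM; 5 h 45 min − 20 min = 5 h 25 min
Wed: in 11:22 AM→11:15 AM, out 11:10 PM→11:15 PM; 12 h 0 min
Thu: in 9:37 AM→9:30 AM, out 5:47 PM→5:45 PM; 8 h 15 min
Fri: in 8:48 AM→8:45 AM, out 4:43 PM→4:45 PM; 8 h 0 min
Total credited: 33 h 40 min.

33.67 hours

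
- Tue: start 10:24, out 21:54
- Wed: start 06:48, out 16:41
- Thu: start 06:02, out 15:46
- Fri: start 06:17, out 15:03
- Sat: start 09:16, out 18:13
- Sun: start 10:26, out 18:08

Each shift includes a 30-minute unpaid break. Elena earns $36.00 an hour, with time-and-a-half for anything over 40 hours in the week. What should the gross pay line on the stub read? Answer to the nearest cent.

$2170.80

Tue: 10:24–21:54 = 11 h 30 min; less 30 min break → 11 h 0 min
Wed: 06:48–16:41 = 9 h 53 min; less 30 min break → 9 h 23 min
Thu: 06:02–15:46 = 9 h 44 min; less 30 min break → 9 h 14 min
Fri: 06:17–15:03 = 8 h 46 min; less 30 min break → 8 h 16 min
Sat: 09:16–18:13 = 8 h 57 min; less 30 min break → 8 h 27 min
Sun: 10:26–18:08 = 7 h 42 min; less 30 min break → 7 h 12 min
Total worked: 53 h 32 min = 3212 min.
Regular 40 h 0 min = 2400 min at $36.00/h; overtime 13 h 32 min = 812 min at $54.00/h.
Pay = (2400 × $36.00 + 812 × $54.00) ÷ 60 = $2170.80.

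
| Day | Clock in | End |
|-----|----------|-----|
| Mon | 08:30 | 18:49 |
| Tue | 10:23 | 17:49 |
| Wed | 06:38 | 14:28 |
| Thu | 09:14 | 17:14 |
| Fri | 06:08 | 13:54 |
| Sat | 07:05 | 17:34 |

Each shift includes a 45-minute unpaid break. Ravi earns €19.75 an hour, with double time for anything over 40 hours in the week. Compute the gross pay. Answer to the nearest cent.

Mon: 08:30–18:49 = 10 h 19 min; less 45 min break → 9 h 34 min
Tue: 10:23–17:49 = 7 h 26 min; less 45 min break → 6 h 41 min
Wed: 06:38–14:28 = 7 h 50 min; less 45 min break → 7 h 5 min
Thu: 09:14–17:14 = 8 h 0 min; less 45 min break → 7 h 15 min
Fri: 06:08–13:54 = 7 h 46 min; less 45 min break → 7 h 1 min
Sat: 07:05–17:34 = 10 h 29 min; less 45 min break → 9 h 44 min
Total worked: 47 h 20 min = 2840 min.
Regular 40 h 0 min = 2400 min at €19.75/h; overtime 7 h 20 min = 440 min at €39.50/h.
Pay = (2400 × €19.75 + 440 × €39.50) ÷ 60 = €1079.67.

€1079.67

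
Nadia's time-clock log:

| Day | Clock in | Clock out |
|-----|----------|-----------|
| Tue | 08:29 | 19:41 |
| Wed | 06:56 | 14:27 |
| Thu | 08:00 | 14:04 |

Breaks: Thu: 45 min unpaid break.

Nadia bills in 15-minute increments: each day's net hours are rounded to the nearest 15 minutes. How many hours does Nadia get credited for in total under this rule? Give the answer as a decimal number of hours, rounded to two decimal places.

24.00 hours

Tue: 08:29–19:41 = 11 h 12 min → rounds to 11 h 15 min
Wed: 06:56–14:27 = 7 h 31 min → rounds to 7 h 30 min
Thu: 08:00–14:04 = 6 h 4 min − 45 min = 5 h 19 min → rounds to 5 h 15 min
Total credited: 24 h 0 min.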